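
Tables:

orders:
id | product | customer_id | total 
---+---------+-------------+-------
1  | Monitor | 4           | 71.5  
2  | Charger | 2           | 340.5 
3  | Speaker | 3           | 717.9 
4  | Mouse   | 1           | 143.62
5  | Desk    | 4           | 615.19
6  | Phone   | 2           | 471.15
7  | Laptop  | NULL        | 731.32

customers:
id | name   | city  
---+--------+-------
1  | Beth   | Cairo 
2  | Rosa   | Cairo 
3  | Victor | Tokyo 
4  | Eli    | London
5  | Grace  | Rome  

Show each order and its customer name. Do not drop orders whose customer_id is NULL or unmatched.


LEFT JOIN keeps every row from orders (the left table); where customer_id has no match in customers, the customer columns become NULL. Walk through each order:
  - order 1 (Monitor): customer_id=4 -> matches Eli
  - order 2 (Charger): customer_id=2 -> matches Rosa
  - order 3 (Speaker): customer_id=3 -> matches Victor
  - order 4 (Mouse): customer_id=1 -> matches Beth
  - order 5 (Desk): customer_id=4 -> matches Eli
  - order 6 (Phone): customer_id=2 -> matches Rosa
  - order 7 (Laptop): customer_id=NULL, no match -> kept with NULL
All 7 rows appear; 1 has NULL customer.

SQL:
SELECT a.product, b.name AS customer
FROM orders a
LEFT JOIN customers b ON a.customer_id = b.id

Result:
product | customer
--------+---------
Monitor | Eli     
Charger | Rosa    
Speaker | Victor  
Mouse   | Beth    
Desk    | Eli     
Phone   | Rosa    
Laptop  | NULL    


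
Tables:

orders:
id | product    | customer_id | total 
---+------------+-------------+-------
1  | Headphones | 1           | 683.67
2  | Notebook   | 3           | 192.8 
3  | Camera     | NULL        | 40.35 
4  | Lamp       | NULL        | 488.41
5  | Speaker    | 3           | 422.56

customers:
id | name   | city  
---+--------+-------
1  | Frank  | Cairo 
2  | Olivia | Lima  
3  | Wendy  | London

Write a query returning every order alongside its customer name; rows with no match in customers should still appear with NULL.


LEFT JOIN keeps every row from orders (the left table); where customer_id has no match in customers, the customer columns become NULL. Walk through each order:
  - order 1 (Headphones): customer_id=1 -> matches Frank
  - order 2 (Notebook): customer_id=3 -> matches Wendy
  - order 3 (Camera): customer_id=NULL, no match -> kept with NULL
  - order 4 (Lamp): customer_id=NULL, no match -> kept with NULL
  - order 5 (Speaker): customer_id=3 -> matches Wendy
All 5 rows appear; 2 have NULL customer.

SQL:
SELECT a.product, b.name AS customer
FROM orders a
LEFT JOIN customers b ON a.customer_id = b.id

Result:
product    | customer
-----------+---------
Headphones | Frank   
Notebook   | Wendy   
Camera     | NULL    
Lamp       | NULL    
Speaker    | Wendy   


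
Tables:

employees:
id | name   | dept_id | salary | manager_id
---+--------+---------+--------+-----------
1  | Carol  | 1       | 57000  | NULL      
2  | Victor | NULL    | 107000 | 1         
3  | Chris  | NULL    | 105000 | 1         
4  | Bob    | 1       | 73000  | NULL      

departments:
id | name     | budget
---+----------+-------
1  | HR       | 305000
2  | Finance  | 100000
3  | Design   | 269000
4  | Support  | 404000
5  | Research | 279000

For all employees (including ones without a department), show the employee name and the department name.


LEFT JOIN keeps every row from employees (the left table); where dept_id has no match in departments, the department columns become NULL. Walk through each employee:
  - employee 1 (Carol): dept_id=1 -> matches HR
  - employee 2 (Victor): dept_id=NULL, no match -> kept with NULL
  - employee 3 (Chris): dept_id=NULL, no match -> kept with NULL
  - employee 4 (Bob): dept_id=1 -> matches HR
All 4 rows appear; 2 have NULL department.

SQL:
SELECT a.name, b.name AS department
FROM employees a
LEFT JOIN departments b ON a.dept_id = b.id

Result:
name   | department
-------+-----------
Carol  | HR        
Victor | NULL      
Chris  | NULL      
Bob    | HR        


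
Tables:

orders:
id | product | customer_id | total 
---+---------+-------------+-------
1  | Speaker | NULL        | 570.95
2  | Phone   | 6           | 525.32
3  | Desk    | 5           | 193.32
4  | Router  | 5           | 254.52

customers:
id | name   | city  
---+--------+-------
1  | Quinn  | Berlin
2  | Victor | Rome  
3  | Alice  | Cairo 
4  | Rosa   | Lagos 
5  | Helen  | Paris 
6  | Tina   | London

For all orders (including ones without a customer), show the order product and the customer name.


LEFT JOIN keeps every row from orders (the left table); where customer_id has no match in customers, the customer columns become NULL. Walk through each order:
  - order 1 (Speaker): customer_id=NULL, no match -> kept with NULL
  - order 2 (Phone): customer_id=6 -> matches Tina
  - order 3 (Desk): customer_id=5 -> matches Helen
  - order 4 (Router): customer_id=5 -> matches Helen
All 4 rows appear; 1 has NULL customer.

SQL:
SELECT a.product, b.name AS customer
FROM orders a
LEFT JOIN customers b ON a.customer_id = b.id

Result:
product | customer
--------+---------
Speaker | NULL    
Phone   | Tina    
Desk    | Helen   
Router  | Helen   


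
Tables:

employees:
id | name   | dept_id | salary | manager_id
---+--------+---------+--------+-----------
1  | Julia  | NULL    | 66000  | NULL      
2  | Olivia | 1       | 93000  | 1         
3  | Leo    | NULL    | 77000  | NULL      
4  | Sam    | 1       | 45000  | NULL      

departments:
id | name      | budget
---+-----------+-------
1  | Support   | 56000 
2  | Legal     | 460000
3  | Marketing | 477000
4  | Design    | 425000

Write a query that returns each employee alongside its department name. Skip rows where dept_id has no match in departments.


INNER JOIN keeps only employees rows whose dept_id matches an id in departments. Walk through each employee:
  - employee 1 (Julia): dept_id=NULL, no match -> dropped
  - employee 2 (Olivia): dept_id=1 -> matches Support
  - employee 3 (Leo): dept_id=NULL, no match -> dropped
  - employee 4 (Sam): dept_id=1 -> matches Support
So 2 of 4 rows are dropped.

SQL:
SELECT a.name, b.name AS department
FROM employees a
INNER JOIN departments b ON a.dept_id = b.id

Result:
name   | department
-------+-----------
Olivia | Support   
Sam    | Support   


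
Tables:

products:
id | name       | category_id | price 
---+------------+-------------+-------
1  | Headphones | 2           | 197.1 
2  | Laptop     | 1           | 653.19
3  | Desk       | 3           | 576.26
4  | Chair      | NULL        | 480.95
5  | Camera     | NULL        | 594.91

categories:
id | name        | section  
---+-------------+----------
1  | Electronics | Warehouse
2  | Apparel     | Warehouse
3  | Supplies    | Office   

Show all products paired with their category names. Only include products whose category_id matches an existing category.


INNER JOIN keeps only products rows whose category_id matches an id in categories. Walk through each product:
  - product 1 (Headphones): category_id=2 -> matches Apparel
  - product 2 (Laptop): category_id=1 -> matches Electronics
  - product 3 (Desk): category_id=3 -> matches Supplies
  - product 4 (Chair): category_id=NULL, no match -> dropped
  - product 5 (Camera): category_id=NULL, no match -> dropped
So 2 of 5 rows are dropped.

SQL:
SELECT a.name, b.name AS category
FROM products a
INNER JOIN categories b ON a.category_id = b.id

Result:
name       | category   
-----------+------------
Headphones | Apparel    
Laptop     | Electronics
Desk       | Supplies   


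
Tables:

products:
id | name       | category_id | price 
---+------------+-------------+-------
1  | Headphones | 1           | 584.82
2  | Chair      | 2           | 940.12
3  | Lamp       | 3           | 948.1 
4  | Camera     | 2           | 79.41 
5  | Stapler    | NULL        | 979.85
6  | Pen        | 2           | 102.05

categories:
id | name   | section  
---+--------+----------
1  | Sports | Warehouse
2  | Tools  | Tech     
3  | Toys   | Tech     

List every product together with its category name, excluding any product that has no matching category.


INNER JOIN keeps only products rows whose category_id matches an id in categories. Walk through each product:
  - product 1 (Headphones): category_id=1 -> matches Sports
  - product 2 (Chair): category_id=2 -> matches Tools
  - product 3 (Lamp): category_id=3 -> matches Toys
  - product 4 (Camera): category_id=2 -> matches Tools
  - product 5 (Stapler): category_id=NULL, no match -> dropped
  - product 6 (Pen): category_id=2 -> matches Tools
So 1 of 6 rows is dropped.

SQL:
SELECT a.name, b.name AS category
FROM products a
INNER JOIN categories b ON a.category_id = b.id

Result:
name       | category
-----------+---------
Headphones | Sports  
Chair      | Tools   
Lamp       | Toys    
Camera     | Tools   
Pen        | Tools   


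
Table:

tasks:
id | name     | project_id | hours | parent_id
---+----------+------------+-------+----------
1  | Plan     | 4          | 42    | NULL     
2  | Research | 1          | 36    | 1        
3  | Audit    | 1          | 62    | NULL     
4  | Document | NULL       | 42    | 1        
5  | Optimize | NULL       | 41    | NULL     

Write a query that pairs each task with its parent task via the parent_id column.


This is a self-join: tasks is joined to a second copy of itself, matching each row's parent_id to another row's id. Use LEFT JOIN so rows with parent_id=NULL are kept.
  - task 1 (Plan): parent_id=NULL -> NULL
  - task 2 (Research): parent_id=1 -> Plan
  - task 3 (Audit): parent_id=NULL -> NULL
  - task 4 (Document): parent_id=1 -> Plan
  - task 5 (Optimize): parent_id=NULL -> NULL

SQL:
SELECT a.name AS item, b.name AS parent
FROM tasks a
LEFT JOIN tasks b ON a.parent_id = b.id

Result:
item     | parent
---------+-------
Plan     | NULL  
Research | Plan  
Audit    | NULL  
Document | Plan  
Optimize | NULL  


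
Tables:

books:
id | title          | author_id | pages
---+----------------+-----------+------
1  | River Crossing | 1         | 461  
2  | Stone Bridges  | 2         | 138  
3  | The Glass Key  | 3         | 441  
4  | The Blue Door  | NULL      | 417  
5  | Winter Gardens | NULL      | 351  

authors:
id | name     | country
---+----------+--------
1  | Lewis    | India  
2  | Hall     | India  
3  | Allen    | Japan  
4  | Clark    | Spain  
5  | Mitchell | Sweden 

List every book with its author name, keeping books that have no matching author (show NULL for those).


LEFT JOIN keeps every row from books (the left table); where author_id has no match in authors, the author columns become NULL. Walk through each book:
  - book 1 (River Crossing): author_id=1 -> matches Lewis
  - book 2 (Stone Bridges): author_id=2 -> matches Hall
  - book 3 (The Glass Key): author_id=3 -> matches Allen
  - book 4 (The Blue Door): author_id=NULL, no match -> kept with NULL
  - book 5 (Winter Gardens): author_id=NULL, no match -> kept with NULL
All 5 rows appear; 2 have NULL author.

SQL:
SELECT a.title, b.name AS author
FROM books a
LEFT JOIN authors b ON a.author_id = b.id

Result:
title          | author
---------------+-------
River Crossing | Lewis 
Stone Bridges  | Hall  
The Glass Key  | Allen 
The Blue Door  | NULL  
Winter Gardens | NULL  


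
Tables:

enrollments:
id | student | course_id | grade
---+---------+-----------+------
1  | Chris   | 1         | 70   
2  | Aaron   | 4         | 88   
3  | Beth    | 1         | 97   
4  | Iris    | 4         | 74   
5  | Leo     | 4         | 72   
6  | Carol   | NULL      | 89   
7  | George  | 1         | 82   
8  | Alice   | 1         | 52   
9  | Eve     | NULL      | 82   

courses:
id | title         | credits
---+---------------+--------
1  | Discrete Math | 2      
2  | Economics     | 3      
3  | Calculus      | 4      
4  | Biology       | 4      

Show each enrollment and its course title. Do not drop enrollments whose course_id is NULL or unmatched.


LEFT JOIN keeps every row from enrollments (the left table); where course_id has no match in courses, the course columns become NULL. Walk through each enrollment:
  - enrollment 1 (Chris): course_id=1 -> matches Discrete Math
  - enrollment 2 (Aaron): course_id=4 -> matches Biology
  - enrollment 3 (Beth): course_id=1 -> matches Discrete Math
  - enrollment 4 (Iris): course_id=4 -> matches Biology
  - enrollment 5 (Leo): course_id=4 -> matches Biology
  - enrollment 6 (Carol): course_id=NULL, no match -> kept with NULL
  - enrollment 7 (George): course_id=1 -> matches Discrete Math
  - enrollment 8 (Alice): course_id=1 -> matches Discrete Math
  - enrollment 9 (Eve): course_id=NULL, no match -> kept with NULL
All 9 rows appear; 2 have NULL course.

SQL:
SELECT a.student, b.title AS course
FROM enrollments a
LEFT JOIN courses b ON a.course_id = b.id

Result:
student | course       
--------+--------------
Chris   | Discrete Math
Aaron   | Biology      
Beth    | Discrete Math
Iris    | Biology      
Leo     | Biology      
Carol   | NULL         
George  | Discrete Math
Alice   | Discrete Math
Eve     | NULL         


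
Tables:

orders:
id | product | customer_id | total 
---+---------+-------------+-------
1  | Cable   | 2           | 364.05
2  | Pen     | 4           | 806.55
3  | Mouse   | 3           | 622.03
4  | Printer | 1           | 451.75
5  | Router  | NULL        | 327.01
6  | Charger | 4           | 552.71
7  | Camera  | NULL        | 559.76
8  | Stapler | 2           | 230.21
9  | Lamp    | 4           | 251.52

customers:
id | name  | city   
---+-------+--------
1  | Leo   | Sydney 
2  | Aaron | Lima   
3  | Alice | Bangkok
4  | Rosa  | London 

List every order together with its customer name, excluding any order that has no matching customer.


INNER JOIN keeps only orders rows whose customer_id matches an id in customers. Walk through each order:
  - order 1 (Cable): customer_id=2 -> matches Aaron
  - order 2 (Pen): customer_id=4 -> matches Rosa
  - order 3 (Mouse): customer_id=3 -> matches Alice
  - order 4 (Printer): customer_id=1 -> matches Leo
  - order 5 (Router): customer_id=NULL, no match -> dropped
  - order 6 (Charger): customer_id=4 -> matches Rosa
  - order 7 (Camera): customer_id=NULL, no match -> dropped
  - order 8 (Stapler): customer_id=2 -> matches Aaron
  - order 9 (Lamp): customer_id=4 -> matches Rosa
So 2 of 9 rows are dropped.

SQL:
SELECT a.product, b.name AS customer
FROM orders a
INNER JOIN customers b ON a.customer_id = b.id

Result:
product | customer
--------+---------
Cable   | Aaron   
Pen     | Rosa    
Mouse   | Alice   
Printer | Leo     
Charger | Rosa    
Stapler | Aaron   
Lamp    | Rosa    


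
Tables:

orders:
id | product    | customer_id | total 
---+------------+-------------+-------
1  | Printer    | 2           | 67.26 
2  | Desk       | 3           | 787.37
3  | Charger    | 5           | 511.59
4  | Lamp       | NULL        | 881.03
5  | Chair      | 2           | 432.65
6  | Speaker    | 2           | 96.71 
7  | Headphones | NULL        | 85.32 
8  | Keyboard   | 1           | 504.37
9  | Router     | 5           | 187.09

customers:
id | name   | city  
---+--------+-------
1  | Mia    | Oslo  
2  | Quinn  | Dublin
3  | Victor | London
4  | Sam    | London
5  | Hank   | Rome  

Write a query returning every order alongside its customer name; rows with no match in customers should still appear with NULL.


LEFT JOIN keeps every row from orders (the left table); where customer_id has no match in customers, the customer columns become NULL. Walk through each order:
  - order 1 (Printer): customer_id=2 -> matches Quinn
  - order 2 (Desk): customer_id=3 -> matches Victor
  - order 3 (Charger): customer_id=5 -> matches Hank
  - order 4 (Lamp): customer_id=NULL, no match -> kept with NULL
  - order 5 (Chair): customer_id=2 -> matches Quinn
  - order 6 (Speaker): customer_id=2 -> matches Quinn
  - order 7 (Headphones): customer_id=NULL, no match -> kept with NULL
  - order 8 (Keyboard): customer_id=1 -> matches Mia
  - order 9 (Router): customer_id=5 -> matches Hank
All 9 rows appear; 2 have NULL customer.

SQL:
SELECT a.product, b.name AS customer
FROM orders a
LEFT JOIN customers b ON a.customer_id = b.id

Result:
product    | customer
-----------+---------
Printer    | Quinn   
Desk       | Victor  
Charger    | Hank    
Lamp       | NULL    
Chair      | Quinn   
Speaker    | Quinn   
Headphones | NULL    
Keyboard   | Mia     
Router     | Hank    


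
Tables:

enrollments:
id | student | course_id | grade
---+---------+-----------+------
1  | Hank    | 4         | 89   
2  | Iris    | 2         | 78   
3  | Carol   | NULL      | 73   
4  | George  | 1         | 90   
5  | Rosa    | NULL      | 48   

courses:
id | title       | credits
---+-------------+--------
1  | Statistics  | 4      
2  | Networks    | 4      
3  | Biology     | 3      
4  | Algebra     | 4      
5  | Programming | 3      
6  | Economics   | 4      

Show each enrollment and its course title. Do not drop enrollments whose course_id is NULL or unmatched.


LEFT JOIN keeps every row from enrollments (the left table); where course_id has no match in courses, the course columns become NULL. Walk through each enrollment:
  - enrollment 1 (Hank): course_id=4 -> matches Algebra
  - enrollment 2 (Iris): course_id=2 -> matches Networks
  - enrollment 3 (Carol): course_id=NULL, no match -> kept with NULL
  - enrollment 4 (George): course_id=1 -> matches Statistics
  - enrollment 5 (Rosa): course_id=NULL, no match -> kept with NULL
All 5 rows appear; 2 have NULL course.

SQL:
SELECT a.student, b.title AS course
FROM enrollments a
LEFT JOIN courses b ON a.course_id = b.id

Result:
student | course    
--------+-----------
Hank    | Algebra   
Iris    | Networks  
Carol   | NULL      
George  | Statistics
Rosa    | NULL      


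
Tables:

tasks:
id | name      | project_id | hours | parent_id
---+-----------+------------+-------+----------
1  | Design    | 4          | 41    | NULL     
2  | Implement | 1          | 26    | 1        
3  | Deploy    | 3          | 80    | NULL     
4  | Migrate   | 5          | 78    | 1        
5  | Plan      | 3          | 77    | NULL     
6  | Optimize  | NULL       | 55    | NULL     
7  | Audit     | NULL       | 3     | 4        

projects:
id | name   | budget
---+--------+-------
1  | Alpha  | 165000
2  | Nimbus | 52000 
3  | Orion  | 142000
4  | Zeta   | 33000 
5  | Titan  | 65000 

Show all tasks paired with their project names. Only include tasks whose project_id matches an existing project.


INNER JOIN keeps only tasks rows whose project_id matches an id in projects. Walk through each task:
  - task 1 (Design): project_id=4 -> matches Zeta
  - task 2 (Implement): project_id=1 -> matches Alpha
  - task 3 (Deploy): project_id=3 -> matches Orion
  - task 4 (Migrate): project_id=5 -> matches Titan
  - task 5 (Plan): project_id=3 -> matches Orion
  - task 6 (Optimize): project_id=NULL, no match -> dropped
  - task 7 (Audit): project_id=NULL, no match -> dropped
So 2 of 7 rows are dropped.

SQL:
SELECT a.name, b.name AS project
FROM tasks a
INNER JOIN projects b ON a.project_id = b.id

Result:
name      | project
----------+--------
Design    | Zeta   
Implement | Alpha  
Deploy    | Orion  
Migrate   | Titan  
Plan      | Orion  


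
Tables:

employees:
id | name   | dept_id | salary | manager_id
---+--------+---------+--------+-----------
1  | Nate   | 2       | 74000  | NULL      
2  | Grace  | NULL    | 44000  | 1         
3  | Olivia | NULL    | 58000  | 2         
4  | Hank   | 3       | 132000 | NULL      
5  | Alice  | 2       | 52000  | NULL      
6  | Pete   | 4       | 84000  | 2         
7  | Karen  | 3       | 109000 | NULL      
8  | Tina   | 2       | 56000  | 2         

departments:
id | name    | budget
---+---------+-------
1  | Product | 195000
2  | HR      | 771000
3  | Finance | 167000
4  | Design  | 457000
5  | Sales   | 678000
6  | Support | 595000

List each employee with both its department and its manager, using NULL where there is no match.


Two LEFT JOINs from the same base table employees: one to departments via dept_id, one to employees itself via manager_id. Both are LEFT so every employee is preserved.
Match against departments:
  - employee 1 (Nate): dept_id=2 -> matches HR
  - employee 2 (Grace): dept_id=NULL, no match -> kept with NULL
  - employee 3 (Olivia): dept_id=NULL, no match -> kept with NULL
  - employee 4 (Hank): dept_id=3 -> matches Finance
  - employee 5 (Alice): dept_id=2 -> matches HR
  - employee 6 (Pete): dept_id=4 -> matches Design
  - employee 7 (Karen): dept_id=3 -> matches Finance
  - employee 8 (Tina): dept_id=2 -> matches HR
Match against employees (self):
  - employee 1 (Nate): manager_id=NULL -> NULL
  - employee 2 (Grace): manager_id=1 -> Nate
  - employee 3 (Olivia): manager_id=2 -> Grace
  - employee 4 (Hank): manager_id=NULL -> NULL
  - employee 5 (Alice): manager_id=NULL -> NULL
  - employee 6 (Pete): manager_id=2 -> Grace
  - employee 7 (Karen): manager_id=NULL -> NULL
  - employee 8 (Tina): manager_id=2 -> Grace

SQL:
SELECT a.name, b.name AS department, c.name AS manager
FROM employees a
LEFT JOIN departments b ON a.dept_id = b.id
LEFT JOIN employees c ON a.manager_id = c.id

Result:
name   | department | manager
-------+------------+--------
Nate   | HR         | NULL   
Grace  | NULL       | Nate   
Olivia | NULL       | Grace  
Hank   | Finance    | NULL   
Alice  | HR         | NULL   
Pete   | Design     | Grace  
Karen  | Finance    | NULL   
Tina   | HR         | Grace  


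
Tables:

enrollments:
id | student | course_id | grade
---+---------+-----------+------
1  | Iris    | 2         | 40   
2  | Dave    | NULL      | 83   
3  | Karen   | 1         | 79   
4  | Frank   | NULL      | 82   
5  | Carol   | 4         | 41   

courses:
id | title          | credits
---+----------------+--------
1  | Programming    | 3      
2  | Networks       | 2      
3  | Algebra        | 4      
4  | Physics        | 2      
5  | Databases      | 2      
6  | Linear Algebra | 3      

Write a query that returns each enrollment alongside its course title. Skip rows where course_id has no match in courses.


INNER JOIN keeps only enrollments rows whose course_id matches an id in courses. Walk through each enrollment:
  - enrollment 1 (Iris): course_id=2 -> matches Networks
  - enrollment 2 (Dave): course_id=NULL, no match -> dropped
  - enrollment 3 (Karen): course_id=1 -> matches Programming
  - enrollment 4 (Frank): course_id=NULL, no match -> dropped
  - enrollment 5 (Carol): course_id=4 -> matches Physics
So 2 of 5 rows are dropped.

SQL:
SELECT a.student, b.title AS course
FROM enrollments a
INNER JOIN courses b ON a.course_id = b.id

Result:
student | course     
--------+------------
Iris    | Networks   
Karen   | Programming
Carol   | Physics    


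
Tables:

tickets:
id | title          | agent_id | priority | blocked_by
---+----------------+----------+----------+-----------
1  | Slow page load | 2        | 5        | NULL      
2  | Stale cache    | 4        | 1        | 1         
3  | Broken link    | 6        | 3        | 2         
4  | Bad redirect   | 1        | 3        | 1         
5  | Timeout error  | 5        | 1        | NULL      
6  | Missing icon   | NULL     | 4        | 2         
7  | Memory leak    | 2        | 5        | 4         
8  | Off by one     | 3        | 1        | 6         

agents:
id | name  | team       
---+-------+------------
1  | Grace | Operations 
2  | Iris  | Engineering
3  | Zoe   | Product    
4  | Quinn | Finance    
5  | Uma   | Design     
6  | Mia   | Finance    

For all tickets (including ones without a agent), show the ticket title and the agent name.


LEFT JOIN keeps every row from tickets (the left table); where agent_id has no match in agents, the agent columns become NULL. Walk through each ticket:
  - ticket 1 (Slow page load): agent_id=2 -> matches Iris
  - ticket 2 (Stale cache): agent_id=4 -> matches Quinn
  - ticket 3 (Broken link): agent_id=6 -> matches Mia
  - ticket 4 (Bad redirect): agent_id=1 -> matches Grace
  - ticket 5 (Timeout error): agent_id=5 -> matches Uma
  - ticket 6 (Missing icon): agent_id=NULL, no match -> kept with NULL
  - ticket 7 (Memory leak): agent_id=2 -> matches Iris
  - ticket 8 (Off by one): agent_id=3 -> matches Zoe
All 8 rows appear; 1 has NULL agent.

SQL:
SELECT a.title, b.name AS agent
FROM tickets a
LEFT JOIN agents b ON a.agent_id = b.id

Result:
title          | agent
---------------+------
Slow page load | Iris 
Stale cache    | Quinn
Broken link    | Mia  
Bad redirect   | Grace
Timeout error  | Uma  
Missing icon   | NULL 
Memory leak    | Iris 
Off by one     | Zoe  


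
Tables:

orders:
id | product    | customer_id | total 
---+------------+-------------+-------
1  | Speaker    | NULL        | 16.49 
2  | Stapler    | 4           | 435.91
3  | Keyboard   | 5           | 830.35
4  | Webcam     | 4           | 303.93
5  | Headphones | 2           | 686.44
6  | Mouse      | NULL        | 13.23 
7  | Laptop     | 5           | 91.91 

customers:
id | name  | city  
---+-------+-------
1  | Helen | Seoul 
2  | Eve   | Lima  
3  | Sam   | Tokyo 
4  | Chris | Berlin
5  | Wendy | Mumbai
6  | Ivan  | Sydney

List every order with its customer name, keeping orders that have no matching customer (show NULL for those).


LEFT JOIN keeps every row from orders (the left table); where customer_id has no match in customers, the customer columns become NULL. Walk through each order:
  - order 1 (Speaker): customer_id=NULL, no match -> kept with NULL
  - order 2 (Stapler): customer_id=4 -> matches Chris
  - order 3 (Keyboard): customer_id=5 -> matches Wendy
  - order 4 (Webcam): customer_id=4 -> matches Chris
  - order 5 (Headphones): customer_id=2 -> matches Eve
  - order 6 (Mouse): customer_id=NULL, no match -> kept with NULL
  - order 7 (Laptop): customer_id=5 -> matches Wendy
All 7 rows appear; 2 have NULL customer.

SQL:
SELECT a.product, b.name AS customer
FROM orders a
LEFT JOIN customers b ON a.customer_id = b.id

Result:
product    | customer
-----------+---------
Speaker    | NULL    
Stapler    | Chris   
Keyboard   | Wendy   
Webcam     | Chris   
Headphones | Eve     
Mouse      | NULL    
Laptop     | Wendy   


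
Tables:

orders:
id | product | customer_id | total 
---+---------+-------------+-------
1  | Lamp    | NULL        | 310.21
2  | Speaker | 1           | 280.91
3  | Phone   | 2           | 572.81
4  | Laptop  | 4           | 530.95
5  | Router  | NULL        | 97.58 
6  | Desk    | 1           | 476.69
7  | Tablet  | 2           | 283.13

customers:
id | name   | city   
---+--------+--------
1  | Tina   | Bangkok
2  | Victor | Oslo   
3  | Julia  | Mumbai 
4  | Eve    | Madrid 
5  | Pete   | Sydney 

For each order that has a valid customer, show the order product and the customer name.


INNER JOIN keeps only orders rows whose customer_id matches an id in customers. Walk through each order:
  - order 1 (Lamp): customer_id=NULL, no match -> dropped
  - order 2 (Speaker): customer_id=1 -> matches Tina
  - order 3 (Phone): customer_id=2 -> matches Victor
  - order 4 (Laptop): customer_id=4 -> matches Eve
  - order 5 (Router): customer_id=NULL, no match -> dropped
  - order 6 (Desk): customer_id=1 -> matches Tina
  - order 7 (Tablet): customer_id=2 -> matches Victor
So 2 of 7 rows are dropped.

SQL:
SELECT a.product, b.name AS customer
FROM orders a
INNER JOIN customers b ON a.customer_id = b.id

Result:
product | customer
--------+---------
Speaker | Tina    
Phone   | Victor  
Laptop  | Eve     
Desk    | Tina    
Tablet  | Victor  


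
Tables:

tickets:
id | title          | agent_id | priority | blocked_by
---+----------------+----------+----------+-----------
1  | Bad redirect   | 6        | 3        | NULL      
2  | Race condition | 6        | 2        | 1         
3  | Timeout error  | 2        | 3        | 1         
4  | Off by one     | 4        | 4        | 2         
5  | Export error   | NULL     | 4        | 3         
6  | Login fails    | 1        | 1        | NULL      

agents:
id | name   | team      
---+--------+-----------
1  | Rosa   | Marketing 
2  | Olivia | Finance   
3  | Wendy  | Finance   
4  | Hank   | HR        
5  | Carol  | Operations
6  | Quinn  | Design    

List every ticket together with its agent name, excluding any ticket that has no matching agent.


INNER JOIN keeps only tickets rows whose agent_id matches an id in agents. Walk through each ticket:
  - ticket 1 (Bad redirect): agent_id=6 -> matches Quinn
  - ticket 2 (Race condition): agent_id=6 -> matches Quinn
  - ticket 3 (Timeout error): agent_id=2 -> matches Olivia
  - ticket 4 (Off by one): agent_id=4 -> matches Hank
  - ticket 5 (Export error): agent_id=NULL, no match -> dropped
  - ticket 6 (Login fails): agent_id=1 -> matches Rosa
So 1 of 6 rows is dropped.

SQL:
SELECT a.title, b.name AS agent
FROM tickets a
INNER JOIN agents b ON a.agent_id = b.id

Result:
title          | agent 
---------------+-------
Bad redirect   | Quinn 
Race condition | Quinn 
Timeout error  | Olivia
Off by one     | Hank  
Login fails    | Rosa  


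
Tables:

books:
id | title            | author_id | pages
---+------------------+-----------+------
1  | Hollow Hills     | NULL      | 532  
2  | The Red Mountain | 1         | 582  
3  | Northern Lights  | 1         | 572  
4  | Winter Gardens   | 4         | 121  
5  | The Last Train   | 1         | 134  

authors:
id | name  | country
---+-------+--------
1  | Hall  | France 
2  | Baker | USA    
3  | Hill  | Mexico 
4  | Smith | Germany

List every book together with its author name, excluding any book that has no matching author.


INNER JOIN keeps only books rows whose author_id matches an id in authors. Walk through each book:
  - book 1 (Hollow Hills): author_id=NULL, no match -> dropped
  - book 2 (The Red Mountain): author_id=1 -> matches Hall
  - book 3 (Northern Lights): author_id=1 -> matches Hall
  - book 4 (Winter Gardens): author_id=4 -> matches Smith
  - book 5 (The Last Train): author_id=1 -> matches Hall
So 1 of 5 rows is dropped.

SQL:
SELECT a.title, b.name AS author
FROM books a
INNER JOIN authors b ON a.author_id = b.id

Result:
title            | author
-----------------+-------
The Red Mountain | Hall  
Northern Lights  | Hall  
Winter Gardens   | Smith 
The Last Train   | Hall  


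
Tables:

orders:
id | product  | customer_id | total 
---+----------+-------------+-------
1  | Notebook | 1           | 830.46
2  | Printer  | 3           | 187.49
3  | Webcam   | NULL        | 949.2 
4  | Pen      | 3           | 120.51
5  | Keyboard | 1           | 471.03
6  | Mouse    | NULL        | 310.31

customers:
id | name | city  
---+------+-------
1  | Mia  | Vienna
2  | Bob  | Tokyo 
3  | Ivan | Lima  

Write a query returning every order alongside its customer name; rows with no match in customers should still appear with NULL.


LEFT JOIN keeps every row from orders (the left table); where customer_id has no match in customers, the customer columns become NULL. Walk through each order:
  - order 1 (Notebook): customer_id=1 -> matches Mia
  - order 2 (Printer): customer_id=3 -> matches Ivan
  - order 3 (Webcam): customer_id=NULL, no match -> kept with NULL
  - order 4 (Pen): customer_id=3 -> matches Ivan
  - order 5 (Keyboard): customer_id=1 -> matches Mia
  - order 6 (Mouse): customer_id=NULL, no match -> kept with NULL
All 6 rows appear; 2 have NULL customer.

SQL:
SELECT a.product, b.name AS customer
FROM orders a
LEFT JOIN customers b ON a.customer_id = b.id

Result:
product  | customer
---------+---------
Notebook | Mia     
Printer  | Ivan    
Webcam   | NULL    
Pen      | Ivan    
Keyboard | Mia     
Mouse    | NULL    


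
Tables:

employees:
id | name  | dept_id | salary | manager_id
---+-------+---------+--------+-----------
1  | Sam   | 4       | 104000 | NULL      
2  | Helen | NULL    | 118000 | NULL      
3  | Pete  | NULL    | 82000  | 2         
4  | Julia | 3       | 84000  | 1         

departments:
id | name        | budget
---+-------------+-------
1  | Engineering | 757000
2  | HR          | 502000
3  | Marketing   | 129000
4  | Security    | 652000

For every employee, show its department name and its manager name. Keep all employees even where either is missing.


Two LEFT JOINs from the same base table employees: one to departments via dept_id, one to employees itself via manager_id. Both are LEFT so every employee is preserved.
Match against departments:
  - employee 1 (Sam): dept_id=4 -> matches Security
  - employee 2 (Helen): dept_id=NULL, no match -> kept with NULL
  - employee 3 (Pete): dept_id=NULL, no match -> kept with NULL
  - employee 4 (Julia): dept_id=3 -> matches Marketing
Match against employees (self):
  - employee 1 (Sam): manager_id=NULL -> NULL
  - employee 2 (Helen): manager_id=NULL -> NULL
  - employee 3 (Pete): manager_id=2 -> Helen
  - employee 4 (Julia): manager_id=1 -> Sam

SQL:
SELECT a.name, b.name AS department, c.name AS manager
FROM employees a
LEFT JOIN departments b ON a.dept_id = b.id
LEFT JOIN employees c ON a.manager_id = c.id

Result:
name  | department | manager
------+------------+--------
Sam   | Security   | NULL   
Helen | NULL       | NULL   
Pete  | NULL       | Helen  
Julia | Marketing  | Sam    


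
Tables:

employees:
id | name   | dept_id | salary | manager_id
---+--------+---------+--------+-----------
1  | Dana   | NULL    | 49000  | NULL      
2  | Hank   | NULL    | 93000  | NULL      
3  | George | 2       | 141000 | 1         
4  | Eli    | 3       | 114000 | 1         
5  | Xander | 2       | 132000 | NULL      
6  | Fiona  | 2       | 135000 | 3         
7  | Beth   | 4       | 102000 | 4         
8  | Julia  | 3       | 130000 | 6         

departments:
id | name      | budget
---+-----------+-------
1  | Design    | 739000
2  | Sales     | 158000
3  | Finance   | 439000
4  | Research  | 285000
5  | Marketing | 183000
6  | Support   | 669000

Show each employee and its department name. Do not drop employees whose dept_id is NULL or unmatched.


LEFT JOIN keeps every row from employees (the left table); where dept_id has no match in departments, the department columns become NULL. Walk through each employee:
  - employee 1 (Dana): dept_id=NULL, no match -> kept with NULL
  - employee 2 (Hank): dept_id=NULL, no match -> kept with NULL
  - employee 3 (George): dept_id=2 -> matches Sales
  - employee 4 (Eli): dept_id=3 -> matches Finance
  - employee 5 (Xander): dept_id=2 -> matches Sales
  - employee 6 (Fiona): dept_id=2 -> matches Sales
  - employee 7 (Beth): dept_id=4 -> matches Research
  - employee 8 (Julia): dept_id=3 -> matches Finance
All 8 rows appear; 2 have NULL department.

SQL:
SELECT a.name, b.name AS department
FROM employees a
LEFT JOIN departments b ON a.dept_id = b.id

Result:
name   | department
-------+-----------
Dana   | NULL      
Hank   | NULL      
George | Sales     
Eli    | Finance   
Xander | Sales     
Fiona  | Sales     
Beth   | Research  
Julia  | Finance   


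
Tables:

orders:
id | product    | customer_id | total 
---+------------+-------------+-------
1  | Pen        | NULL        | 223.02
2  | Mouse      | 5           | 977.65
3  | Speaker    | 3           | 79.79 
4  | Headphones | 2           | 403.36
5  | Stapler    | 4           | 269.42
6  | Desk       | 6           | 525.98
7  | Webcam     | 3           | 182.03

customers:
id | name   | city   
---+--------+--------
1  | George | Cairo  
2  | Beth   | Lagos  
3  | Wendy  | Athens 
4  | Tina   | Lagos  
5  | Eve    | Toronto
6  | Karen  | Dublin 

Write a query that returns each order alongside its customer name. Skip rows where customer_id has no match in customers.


INNER JOIN keeps only orders rows whose customer_id matches an id in customers. Walk through each order:
  - order 1 (Pen): customer_id=NULL, no match -> dropped
  - order 2 (Mouse): customer_id=5 -> matches Eve
  - order 3 (Speaker): customer_id=3 -> matches Wendy
  - order 4 (Headphones): customer_id=2 -> matches Beth
  - order 5 (Stapler): customer_id=4 -> matches Tina
  - order 6 (Desk): customer_id=6 -> matches Karen
  - order 7 (Webcam): customer_id=3 -> matches Wendy
So 1 of 7 rows is dropped.

SQL:
SELECT a.product, b.name AS customer
FROM orders a
INNER JOIN customers b ON a.customer_id = b.id

Result:
product    | customer
-----------+---------
Mouse      | Eve     
Speaker    | Wendy   
Headphones | Beth    
Stapler    | Tina    
Desk       | Karen   
Webcam     | Wendy   


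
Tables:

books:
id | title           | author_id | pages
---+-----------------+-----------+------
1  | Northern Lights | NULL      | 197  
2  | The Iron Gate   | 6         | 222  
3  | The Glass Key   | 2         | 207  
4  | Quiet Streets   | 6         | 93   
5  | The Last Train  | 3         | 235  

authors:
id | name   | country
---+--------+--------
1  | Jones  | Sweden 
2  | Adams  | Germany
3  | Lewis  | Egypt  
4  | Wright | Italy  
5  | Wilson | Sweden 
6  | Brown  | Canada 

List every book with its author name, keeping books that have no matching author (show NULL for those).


LEFT JOIN keeps every row from books (the left table); where author_id has no match in authors, the author columns become NULL. Walk through each book:
  - book 1 (Northern Lights): author_id=NULL, no match -> kept with NULL
  - book 2 (The Iron Gate): author_id=6 -> matches Brown
  - book 3 (The Glass Key): author_id=2 -> matches Adams
  - book 4 (Quiet Streets): author_id=6 -> matches Brown
  - book 5 (The Last Train): author_id=3 -> matches Lewis
All 5 rows appear; 1 has NULL author.

SQL:
SELECT a.title, b.name AS author
FROM books a
LEFT JOIN authors b ON a.author_id = b.id

Result:
title           | author
----------------+-------
Northern Lights | NULL  
The Iron Gate   | Brown 
The Glass Key   | Adams 
Quiet Streets   | Brown 
The Last Train  | Lewis 


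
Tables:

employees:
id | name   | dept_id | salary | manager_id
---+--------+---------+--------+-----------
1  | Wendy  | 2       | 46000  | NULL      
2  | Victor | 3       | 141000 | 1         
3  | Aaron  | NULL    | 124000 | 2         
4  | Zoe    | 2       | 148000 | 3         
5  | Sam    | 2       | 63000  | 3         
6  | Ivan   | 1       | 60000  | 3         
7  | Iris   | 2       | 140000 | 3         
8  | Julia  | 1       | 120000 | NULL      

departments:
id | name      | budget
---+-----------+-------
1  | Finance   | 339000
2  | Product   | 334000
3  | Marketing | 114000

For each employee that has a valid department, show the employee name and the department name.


INNER JOIN keeps only employees rows whose dept_id matches an id in departments. Walk through each employee:
  - employee 1 (Wendy): dept_id=2 -> matches Product
  - employee 2 (Victor): dept_id=3 -> matches Marketing
  - employee 3 (Aaron): dept_id=NULL, no match -> dropped
  - employee 4 (Zoe): dept_id=2 -> matches Product
  - employee 5 (Sam): dept_id=2 -> matches Product
  - employee 6 (Ivan): dept_id=1 -> matches Finance
  - employee 7 (Iris): dept_id=2 -> matches Product
  - employee 8 (Julia): dept_id=1 -> matches Finance
So 1 of 8 rows is dropped.

SQL:
SELECT a.name, b.name AS department
FROM employees a
INNER JOIN departments b ON a.dept_id = b.id

Result:
name   | department
-------+-----------
Wendy  | Product   
Victor | Marketing 
Zoe    | Product   
Sam    | Product   
Ivan   | Finance   
Iris   | Product   
Julia  | Finance   


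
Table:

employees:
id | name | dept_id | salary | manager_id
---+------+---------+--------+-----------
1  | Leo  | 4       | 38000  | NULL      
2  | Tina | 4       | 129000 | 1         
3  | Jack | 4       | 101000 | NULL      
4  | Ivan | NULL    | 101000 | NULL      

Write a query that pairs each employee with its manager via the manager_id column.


This is a self-join: employees is joined to a second copy of itself, matching each row's manager_id to another row's id. Use LEFT JOIN so rows with manager_id=NULL are kept.
  - employee 1 (Leo): manager_id=NULL -> NULL
  - employee 2 (Tina): manager_id=1 -> Leo
  - employee 3 (Jack): manager_id=NULL -> NULL
  - employee 4 (Ivan): manager_id=NULL -> NULL

SQL:
SELECT a.name AS item, b.name AS manager
FROM employees a
LEFT JOIN employees b ON a.manager_id = b.id

Result:
item | manager
-----+--------
Leo  | NULL   
Tina | Leo    
Jack | NULL   
Ivan | NULL   


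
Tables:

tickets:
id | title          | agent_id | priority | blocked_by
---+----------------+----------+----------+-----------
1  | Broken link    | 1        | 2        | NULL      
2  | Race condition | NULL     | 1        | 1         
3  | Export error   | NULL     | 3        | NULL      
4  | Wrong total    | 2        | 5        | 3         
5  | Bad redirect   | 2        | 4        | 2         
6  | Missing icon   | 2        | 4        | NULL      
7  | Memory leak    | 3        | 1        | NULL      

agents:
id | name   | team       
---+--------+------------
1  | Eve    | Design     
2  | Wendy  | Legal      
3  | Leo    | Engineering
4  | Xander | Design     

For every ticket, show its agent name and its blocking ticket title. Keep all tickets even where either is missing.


Two LEFT JOINs from the same base table tickets: one to agents via agent_id, one to tickets itself via blocked_by. Both are LEFT so every ticket is preserved.
Match against agents:
  - ticket 1 (Broken link): agent_id=1 -> matches Eve
  - ticket 2 (Race condition): agent_id=NULL, no match -> kept with NULL
  - ticket 3 (Export error): agent_id=NULL, no match -> kept with NULL
  - ticket 4 (Wrong total): agent_id=2 -> matches Wendy
  - ticket 5 (Bad redirect): agent_id=2 -> matches Wendy
  - ticket 6 (Missing icon): agent_id=2 -> matches Wendy
  - ticket 7 (Memory leak): agent_id=3 -> matches Leo
Match against tickets (self):
  - ticket 1 (Broken link): blocked_by=NULL -> NULL
  - ticket 2 (Race condition): blocked_by=1 -> Broken link
  - ticket 3 (Export error): blocked_by=NULL -> NULL
  - ticket 4 (Wrong total): blocked_by=3 -> Export error
  - ticket 5 (Bad redirect): blocked_by=2 -> Race condition
  - ticket 6 (Missing icon): blocked_by=NULL -> NULL
  - ticket 7 (Memory leak): blocked_by=NULL -> NULL

SQL:
SELECT a.title, b.name AS agent, c.title AS blocked_by
FROM tickets a
LEFT JOIN agents b ON a.agent_id = b.id
LEFT JOIN tickets c ON a.blocked_by = c.id

Result:
title          | agent | blocked_by    
---------------+-------+---------------
Broken link    | Eve   | NULL          
Race condition | NULL  | Broken link   
Export error   | NULL  | NULL          
Wrong total    | Wendy | Export error  
Bad redirect   | Wendy | Race condition
Missing icon   | Wendy | NULL          
Memory leak    | Leo   | NULL          
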